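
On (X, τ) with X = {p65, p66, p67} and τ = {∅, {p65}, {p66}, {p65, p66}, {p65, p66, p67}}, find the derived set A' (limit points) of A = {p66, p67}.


A' = {p67}

For each x ∈ X, list the open sets U ∈ τ with x ∈ U, then check whether U ∩ (A ∖ {x}) ≠ ∅ for every such U.
  x = p65: open {p65} ∋ x has {p65} ∩ (A ∖ {p65}) = ∅, so x is NOT a limit point.
  x = p66: open {p66} ∋ x has {p66} ∩ (A ∖ {p66}) = ∅, so x is NOT a limit point.
  x = p67: opens ∋ x are {p65, p66, p67}; each meets A ∖ {p67}, so x IS a limit point.
Collecting: A' = {p67}.


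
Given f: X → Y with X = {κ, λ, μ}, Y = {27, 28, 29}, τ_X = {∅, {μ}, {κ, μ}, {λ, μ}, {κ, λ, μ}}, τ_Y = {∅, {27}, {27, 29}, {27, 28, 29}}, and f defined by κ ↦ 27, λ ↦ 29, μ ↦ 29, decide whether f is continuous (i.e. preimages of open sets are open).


f is NOT continuous.

Compute f^{-1}(U) for each U ∈ τ_Y:
  U = ∅: f^{-1}(U) = ∅ ∈ τ_X ✓.
  U = {27}: f^{-1}(U) = {κ} ∉ τ_X ✗.
  U = {27, 29}: f^{-1}(U) = {κ, λ, μ} ∈ τ_X ✓.
  U = {27, 28, 29}: f^{-1}(U) = {κ, λ, μ} ∈ τ_X ✓.
Found U = {27} with f^{-1}(U) = {κ} not in τ_X. Therefore f is NOT continuous.


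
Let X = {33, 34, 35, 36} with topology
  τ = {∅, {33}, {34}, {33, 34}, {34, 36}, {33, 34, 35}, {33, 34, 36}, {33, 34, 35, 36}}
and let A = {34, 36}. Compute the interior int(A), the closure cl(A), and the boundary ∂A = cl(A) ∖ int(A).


int(A) = {34, 36}, cl(A) = {34, 35, 36}, ∂A = {35}.

Closed sets in (X, τ) are complements of opens:
  closed(X, τ) = {∅, {35}, {36}, {33, 35}, {35, 36}, {33, 35, 36}, {34, 35, 36}, {33, 34, 35, 36}}.
int(A) = ⋃ {U ∈ τ : U ⊆ A}. Opens contained in A: ∅, {34}, {34, 36}.
Taking the union of these: int(A) = {34, 36}.
cl(A) = ⋂ {C closed : A ⊆ C}. Closed sets containing A: {34, 35, 36}, {33, 34, 35, 36}.
Intersecting these: cl(A) = {34, 35, 36}.
∂A = cl(A) ∖ int(A) = {34, 35, 36} ∖ {34, 36} = {35}.


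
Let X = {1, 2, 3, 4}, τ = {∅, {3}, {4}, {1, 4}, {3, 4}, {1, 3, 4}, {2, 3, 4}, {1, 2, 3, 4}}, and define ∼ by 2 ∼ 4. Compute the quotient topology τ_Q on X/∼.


X/∼ = {[1], [2=4], [3]}; |τ_Q| = 4.

Equivalence classes: [1], [2=4], [3].
Quotient map π: X → X/∼ sends 1 ↦ [1], 2 ↦ [2=4], 3 ↦ [3], 4 ↦ [2=4].
For each subset V ⊆ X/∼, compute π^{-1}(V) ⊆ X and check whether π^{-1}(V) ∈ τ. V is open in τ_Q iff π^{-1}(V) ∈ τ.
  V = {}: π^{-1}(V) = ∅ ∈ τ ✓.
  V = {[1]}: π^{-1}(V) = {1} ∉ τ ✗.
  V = {[2=4]}: π^{-1}(V) = {2, 4} ∉ τ ✗.
  V = {[1], [2=4]}: π^{-1}(V) = {1, 2, 4} ∉ τ ✗.
  V = {[3]}: π^{-1}(V) = {3} ∈ τ ✓.
  V = {[1], [3]}: π^{-1}(V) = {1, 3} ∉ τ ✗.
  V = {[2=4], [3]}: π^{-1}(V) = {2, 3, 4} ∈ τ ✓.
  V = {[1], [2=4], [3]}: π^{-1}(V) = {1, 2, 3, 4} ∈ τ ✓.
Open sets in the quotient: τ_Q = {{}, {[3]}, {[2=4], [3]}, {[1], [2=4], [3]}} (4 elements).


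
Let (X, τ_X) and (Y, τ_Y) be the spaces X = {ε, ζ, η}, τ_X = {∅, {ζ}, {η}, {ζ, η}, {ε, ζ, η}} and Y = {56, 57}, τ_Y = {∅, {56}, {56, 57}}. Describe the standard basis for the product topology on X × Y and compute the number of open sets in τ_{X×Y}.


Basis B = {∅ × ∅, {ζ} × {56}, {η} × {56}, {ζ} × {56, 57}, {ζ, η} × {56}, {η} × {56, 57}, {ε, ζ, η} × {56}, {ζ, η} × {56, 57}, {ε, ζ, η} × {56, 57}}; |τ_{X×Y}| = 14.

Enumerate products U × V with U ∈ τ_X, V ∈ τ_Y (deduplicated):
  ∅ × ∅ = {} (∅)
  {ζ} × {56} = {(ζ,56)}
  {η} × {56} = {(η,56)}
  {ζ} × {56, 57} = {(ζ,56), (ζ,57)}
  {ζ, η} × {56} = {(ζ,56), (η,56)}
  {η} × {56, 57} = {(η,56), (η,57)}
  {ε, ζ, η} × {56} = {(ε,56), (ζ,56), (η,56)}
  {ζ, η} × {56, 57} = {(ζ,56), (ζ,57), (η,56), (η,57)}
  {ε, ζ, η} × {56, 57} = {(ε,56), (ε,57), (ζ,56), (ζ,57), (η,56), (η,57)}
These 9 distinct sets form the basis B.
Close under arbitrary unions to get τ_{X×Y}; counting gives |τ_{X×Y}| = 14.


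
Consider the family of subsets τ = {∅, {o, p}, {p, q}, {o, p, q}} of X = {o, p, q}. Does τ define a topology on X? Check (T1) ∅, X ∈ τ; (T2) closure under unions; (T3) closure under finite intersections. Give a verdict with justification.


τ is NOT a topology on X.

Axiom (T1): ∅ ∈ τ? Yes; X ∈ τ? Yes.
Axiom (T2/T3): check pairwise unions and intersections of members of τ.
Counterexample for (T3): {o, p} ∩ {p, q} = {p} ∉ τ. Therefore τ is NOT a topology.


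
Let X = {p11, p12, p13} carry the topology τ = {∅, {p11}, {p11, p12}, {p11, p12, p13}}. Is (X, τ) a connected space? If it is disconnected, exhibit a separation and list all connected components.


(X, τ) is connected.

Find clopen sets (U ∈ τ with X ∖ U ∈ τ):
  U = ∅, X ∖ U = {p11, p12, p13} — both open, so U is clopen.
  U = {p11, p12, p13}, X ∖ U = ∅ — both open, so U is clopen.
Only trivial clopens (∅ and X) exist, so (X, τ) is connected.
Compute connected components by grouping points that agree on all clopens:
  component: {p11, p12, p13}


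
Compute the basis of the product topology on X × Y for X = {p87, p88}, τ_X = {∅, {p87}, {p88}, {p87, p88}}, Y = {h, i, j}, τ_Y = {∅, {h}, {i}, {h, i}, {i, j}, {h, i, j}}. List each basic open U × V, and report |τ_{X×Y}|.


Basis B = {∅ × ∅, {p87} × {h}, {p87} × {i}, {p88} × {h}, {p88} × {i}, {p87} × {h, i}, {p87, p88} × {h}, {p87} × {i, j}, {p87, p88} × {i}, {p88} × {h, i}, {p88} × {i, j}, {p87} × {h, i, j}, {p88} × {h, i, j}, {p87, p88} × {h, i}, {p87, p88} × {i, j}, {p87, p88} × {h, i, j}}; |τ_{X×Y}| = 36.

Enumerate products U × V with U ∈ τ_X, V ∈ τ_Y (deduplicated):
  ∅ × ∅ = {} (∅)
  {p87} × {h} = {(p87,h)}
  {p87} × {i} = {(p87,i)}
  {p88} × {h} = {(p88,h)}
  {p88} × {i} = {(p88,i)}
  {p87} × {h, i} = {(p87,h), (p87,i)}
  {p87, p88} × {h} = {(p87,h), (p88,h)}
  {p87} × {i, j} = {(p87,i), (p87,j)}
  {p87, p88} × {i} = {(p87,i), (p88,i)}
  {p88} × {h, i} = {(p88,h), (p88,i)}
  {p88} × {i, j} = {(p88,i), (p88,j)}
  {p87} × {h, i, j} = {(p87,h), (p87,i), (p87,j)}
  {p88} × {h, i, j} = {(p88,h), (p88,i), (p88,j)}
  {p87, p88} × {h, i} = {(p87,h), (p87,i), (p88,h), (p88,i)}
  {p87, p88} × {i, j} = {(p87,i), (p87,j), (p88,i), (p88,j)}
  {p87, p88} × {h, i, j} = {(p87,h), (p87,i), (p87,j), (p88,h), (p88,i), (p88,j)}
These 16 distinct sets form the basis B.
Close under arbitrary unions to get τ_{X×Y}; counting gives |τ_{X×Y}| = 36.


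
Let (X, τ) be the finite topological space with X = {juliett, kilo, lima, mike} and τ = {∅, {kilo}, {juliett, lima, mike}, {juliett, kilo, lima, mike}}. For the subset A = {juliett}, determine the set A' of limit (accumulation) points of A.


A' = {lima, mike}

For each x ∈ X, list the open sets U ∈ τ with x ∈ U, then check whether U ∩ (A ∖ {x}) ≠ ∅ for every such U.
  x = juliett: open {juliett, lima, mike} ∋ x has {juliett, lima, mike} ∩ (A ∖ {juliett}) = ∅, so x is NOT a limit point.
  x = kilo: open {kilo} ∋ x has {kilo} ∩ (A ∖ {kilo}) = ∅, so x is NOT a limit point.
  x = lima: opens ∋ x are {juliett, lima, mike}, {juliett, kilo, lima, mike}; each meets A ∖ {lima}, so x IS a limit point.
  x = mike: opens ∋ x are {juliett, lima, mike}, {juliett, kilo, lima, mike}; each meets A ∖ {mike}, so x IS a limit point.
Collecting: A' = {lima, mike}.


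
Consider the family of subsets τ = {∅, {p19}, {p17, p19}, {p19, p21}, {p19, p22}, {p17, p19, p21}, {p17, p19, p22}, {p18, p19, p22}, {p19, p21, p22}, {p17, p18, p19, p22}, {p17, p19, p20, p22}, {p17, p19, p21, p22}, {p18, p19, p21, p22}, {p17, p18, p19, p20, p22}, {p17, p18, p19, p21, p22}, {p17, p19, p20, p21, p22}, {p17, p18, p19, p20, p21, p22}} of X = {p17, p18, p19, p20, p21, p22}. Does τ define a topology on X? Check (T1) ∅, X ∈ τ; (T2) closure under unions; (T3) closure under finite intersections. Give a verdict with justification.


τ IS a topology on X.

Axiom (T1): ∅ ∈ τ? Yes; X ∈ τ? Yes.
Axiom (T2/T3): check pairwise unions and intersections of members of τ.
All pairwise intersections and unions checked — each lies in τ. Therefore τ satisfies (T1), (T2), (T3): it IS a topology on X.


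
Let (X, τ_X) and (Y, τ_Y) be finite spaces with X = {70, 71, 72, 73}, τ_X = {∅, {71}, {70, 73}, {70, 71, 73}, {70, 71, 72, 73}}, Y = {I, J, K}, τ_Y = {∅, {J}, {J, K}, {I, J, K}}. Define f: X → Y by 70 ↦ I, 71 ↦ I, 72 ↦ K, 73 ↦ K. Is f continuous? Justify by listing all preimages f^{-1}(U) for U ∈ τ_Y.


f is NOT continuous.

Compute f^{-1}(U) for each U ∈ τ_Y:
  U = ∅: f^{-1}(U) = ∅ ∈ τ_X ✓.
  U = {J}: f^{-1}(U) = ∅ ∈ τ_X ✓.
  U = {J, K}: f^{-1}(U) = {72, 73} ∉ τ_X ✗.
  U = {I, J, K}: f^{-1}(U) = {70, 71, 72, 73} ∈ τ_X ✓.
Found U = {J, K} with f^{-1}(U) = {72, 73} not in τ_X. Therefore f is NOT continuous.


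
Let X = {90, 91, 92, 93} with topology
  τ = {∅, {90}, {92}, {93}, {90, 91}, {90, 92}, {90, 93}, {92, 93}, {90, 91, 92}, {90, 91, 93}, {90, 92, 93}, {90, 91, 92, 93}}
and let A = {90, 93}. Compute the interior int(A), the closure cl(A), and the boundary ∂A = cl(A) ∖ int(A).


int(A) = {90, 93}, cl(A) = {90, 91, 93}, ∂A = {91}.

Closed sets in (X, τ) are complements of opens:
  closed(X, τ) = {∅, {91}, {92}, {93}, {90, 91}, {91, 92}, {91, 93}, {92, 93}, {90, 91, 92}, {90, 91, 93}, {91, 92, 93}, {90, 91, 92, 93}}.
int(A) = ⋃ {U ∈ τ : U ⊆ A}. Opens contained in A: ∅, {90}, {93}, {90, 93}.
Taking the union of these: int(A) = {90, 93}.
cl(A) = ⋂ {C closed : A ⊆ C}. Closed sets containing A: {90, 91, 93}, {90, 91, 92, 93}.
Intersecting these: cl(A) = {90, 91, 93}.
∂A = cl(A) ∖ int(A) = {90, 91, 93} ∖ {90, 93} = {91}.


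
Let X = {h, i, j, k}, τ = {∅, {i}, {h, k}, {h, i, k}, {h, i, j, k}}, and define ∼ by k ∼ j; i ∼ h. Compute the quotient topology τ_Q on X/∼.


X/∼ = {[h=i], [j=k]}; |τ_Q| = 2.

Equivalence classes: [h=i], [j=k].
Quotient map π: X → X/∼ sends h ↦ [h=i], i ↦ [h=i], j ↦ [j=k], k ↦ [j=k].
For each subset V ⊆ X/∼, compute π^{-1}(V) ⊆ X and check whether π^{-1}(V) ∈ τ. V is open in τ_Q iff π^{-1}(V) ∈ τ.
  V = {}: π^{-1}(V) = ∅ ∈ τ ✓.
  V = {[h=i]}: π^{-1}(V) = {h, i} ∉ τ ✗.
  V = {[j=k]}: π^{-1}(V) = {j, k} ∉ τ ✗.
  V = {[h=i], [j=k]}: π^{-1}(V) = {h, i, j, k} ∈ τ ✓.
Open sets in the quotient: τ_Q = {{}, {[h=i], [j=k]}} (2 elements).


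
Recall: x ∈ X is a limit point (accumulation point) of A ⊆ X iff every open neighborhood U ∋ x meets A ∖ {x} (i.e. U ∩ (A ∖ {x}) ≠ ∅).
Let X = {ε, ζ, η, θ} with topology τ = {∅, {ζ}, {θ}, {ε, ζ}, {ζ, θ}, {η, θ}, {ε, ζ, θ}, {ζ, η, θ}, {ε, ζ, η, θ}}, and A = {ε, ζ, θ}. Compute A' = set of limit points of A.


A' = {ε, η}

For each x ∈ X, list the open sets U ∈ τ with x ∈ U, then check whether U ∩ (A ∖ {x}) ≠ ∅ for every such U.
  x = ε: opens ∋ x are {ε, ζ}, {ε, ζ, θ}, {ε, ζ, η, θ}; each meets A ∖ {ε}, so x IS a limit point.
  x = ζ: open {ζ} ∋ x has {ζ} ∩ (A ∖ {ζ}) = ∅, so x is NOT a limit point.
  x = η: opens ∋ x are {η, θ}, {ζ, η, θ}, {ε, ζ, η, θ}; each meets A ∖ {η}, so x IS a limit point.
  x = θ: open {θ} ∋ x has {θ} ∩ (A ∖ {θ}) = ∅, so x is NOT a limit point.
Collecting: A' = {ε, η}.


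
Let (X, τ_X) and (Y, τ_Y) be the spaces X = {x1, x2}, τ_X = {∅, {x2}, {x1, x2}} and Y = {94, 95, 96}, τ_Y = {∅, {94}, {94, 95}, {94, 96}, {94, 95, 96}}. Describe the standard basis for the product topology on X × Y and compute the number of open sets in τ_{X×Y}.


Basis B = {∅ × ∅, {x2} × {94}, {x1, x2} × {94}, {x2} × {94, 95}, {x2} × {94, 96}, {x2} × {94, 95, 96}, {x1, x2} × {94, 95}, {x1, x2} × {94, 96}, {x1, x2} × {94, 95, 96}}; |τ_{X×Y}| = 14.

Enumerate products U × V with U ∈ τ_X, V ∈ τ_Y (deduplicated):
  ∅ × ∅ = {} (∅)
  {x2} × {94} = {(x2,94)}
  {x1, x2} × {94} = {(x1,94), (x2,94)}
  {x2} × {94, 95} = {(x2,94), (x2,95)}
  {x2} × {94, 96} = {(x2,94), (x2,96)}
  {x2} × {94, 95, 96} = {(x2,94), (x2,95), (x2,96)}
  {x1, x2} × {94, 95} = {(x1,94), (x1,95), (x2,94), (x2,95)}
  {x1, x2} × {94, 96} = {(x1,94), (x1,96), (x2,94), (x2,96)}
  {x1, x2} × {94, 95, 96} = {(x1,94), (x1,95), (x1,96), (x2,94), (x2,95), (x2,96)}
These 9 distinct sets form the basis B.
Close under arbitrary unions to get τ_{X×Y}; counting gives |τ_{X×Y}| = 14.


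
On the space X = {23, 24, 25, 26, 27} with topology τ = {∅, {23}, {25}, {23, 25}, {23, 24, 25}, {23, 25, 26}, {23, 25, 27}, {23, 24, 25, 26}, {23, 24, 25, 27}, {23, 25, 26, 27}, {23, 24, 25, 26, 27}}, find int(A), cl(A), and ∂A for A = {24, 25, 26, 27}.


int(A) = {25}, cl(A) = {24, 25, 26, 27}, ∂A = {24, 26, 27}.

Closed sets in (X, τ) are complements of opens:
  closed(X, τ) = {∅, {24}, {26}, {27}, {24, 26}, {24, 27}, {26, 27}, {24, 26, 27}, {23, 24, 26, 27}, {24, 25, 26, 27}, {23, 24, 25, 26, 27}}.
int(A) = ⋃ {U ∈ τ : U ⊆ A}. Opens contained in A: ∅, {25}.
Taking the union of these: int(A) = {25}.
cl(A) = ⋂ {C closed : A ⊆ C}. Closed sets containing A: {24, 25, 26, 27}, {23, 24, 25, 26, 27}.
Intersecting these: cl(A) = {24, 25, 26, 27}.
∂A = cl(A) ∖ int(A) = {24, 25, 26, 27} ∖ {25} = {24, 26, 27}.


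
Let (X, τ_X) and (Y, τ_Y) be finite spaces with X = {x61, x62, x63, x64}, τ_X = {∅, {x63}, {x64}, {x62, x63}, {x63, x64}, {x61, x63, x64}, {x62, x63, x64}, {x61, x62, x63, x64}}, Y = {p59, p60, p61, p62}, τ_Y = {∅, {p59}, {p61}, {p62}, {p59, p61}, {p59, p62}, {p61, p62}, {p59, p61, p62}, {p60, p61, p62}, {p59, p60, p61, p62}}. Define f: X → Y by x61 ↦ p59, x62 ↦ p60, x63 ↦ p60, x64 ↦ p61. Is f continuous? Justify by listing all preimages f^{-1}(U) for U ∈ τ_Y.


f is NOT continuous.

Compute f^{-1}(U) for each U ∈ τ_Y:
  U = ∅: f^{-1}(U) = ∅ ∈ τ_X ✓.
  U = {p59}: f^{-1}(U) = {x61} ∉ τ_X ✗.
  U = {p61}: f^{-1}(U) = {x64} ∈ τ_X ✓.
  U = {p62}: f^{-1}(U) = ∅ ∈ τ_X ✓.
  U = {p59, p61}: f^{-1}(U) = {x61, x64} ∉ τ_X ✗.
  U = {p59, p62}: f^{-1}(U) = {x61} ∉ τ_X ✗.
  U = {p61, p62}: f^{-1}(U) = {x64} ∈ τ_X ✓.
  U = {p59, p61, p62}: f^{-1}(U) = {x61, x64} ∉ τ_X ✗.
  U = {p60, p61, p62}: f^{-1}(U) = {x62, x63, x64} ∈ τ_X ✓.
  U = {p59, p60, p61, p62}: f^{-1}(U) = {x61, x62, x63, x64} ∈ τ_X ✓.
Found U = {p59} with f^{-1}(U) = {x61} not in τ_X. Therefore f is NOT continuous.


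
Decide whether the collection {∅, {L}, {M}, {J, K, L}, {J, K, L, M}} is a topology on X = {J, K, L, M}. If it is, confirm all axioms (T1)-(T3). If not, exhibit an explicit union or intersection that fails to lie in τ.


τ is NOT a topology on X.

Axiom (T1): ∅ ∈ τ? Yes; X ∈ τ? Yes.
Axiom (T2/T3): check pairwise unions and intersections of members of τ.
Counterexample for (T2): {L} ∪ {M} = {L, M} ∉ τ. Therefore τ is NOT a topology.


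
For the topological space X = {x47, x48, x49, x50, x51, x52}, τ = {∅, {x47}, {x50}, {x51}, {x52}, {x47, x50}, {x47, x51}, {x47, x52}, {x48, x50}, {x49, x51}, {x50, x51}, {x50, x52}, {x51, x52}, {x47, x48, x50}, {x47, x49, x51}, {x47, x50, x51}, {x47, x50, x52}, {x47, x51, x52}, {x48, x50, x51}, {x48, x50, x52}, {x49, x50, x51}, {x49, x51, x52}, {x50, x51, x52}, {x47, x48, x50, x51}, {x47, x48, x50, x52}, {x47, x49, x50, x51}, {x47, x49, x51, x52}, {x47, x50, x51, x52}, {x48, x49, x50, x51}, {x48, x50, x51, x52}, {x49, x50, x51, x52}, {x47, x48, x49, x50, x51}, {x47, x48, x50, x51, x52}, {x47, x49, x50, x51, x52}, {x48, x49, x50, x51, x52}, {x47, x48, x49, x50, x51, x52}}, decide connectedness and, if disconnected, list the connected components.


(X, τ) is disconnected; components = [{x47}, {x52}, {x48, x50}, {x49, x51}].

Find clopen sets (U ∈ τ with X ∖ U ∈ τ):
  U = ∅, X ∖ U = {x47, x48, x49, x50, x51, x52} — both open, so U is clopen.
  U = {x47}, X ∖ U = {x48, x49, x50, x51, x52} — both open, so U is clopen.
  U = {x52}, X ∖ U = {x47, x48, x49, x50, x51} — both open, so U is clopen.
  U = {x47, x52}, X ∖ U = {x48, x49, x50, x51} — both open, so U is clopen.
  U = {x48, x50}, X ∖ U = {x47, x49, x51, x52} — both open, so U is clopen.
  U = {x49, x51}, X ∖ U = {x47, x48, x50, x52} — both open, so U is clopen.
  U = {x47, x48, x50}, X ∖ U = {x49, x51, x52} — both open, so U is clopen.
  U = {x47, x49, x51}, X ∖ U = {x48, x50, x52} — both open, so U is clopen.
  U = {x48, x50, x52}, X ∖ U = {x47, x49, x51} — both open, so U is clopen.
  U = {x49, x51, x52}, X ∖ U = {x47, x48, x50} — both open, so U is clopen.
  U = {x47, x48, x50, x52}, X ∖ U = {x49, x51} — both open, so U is clopen.
  U = {x47, x49, x51, x52}, X ∖ U = {x48, x50} — both open, so U is clopen.
  U = {x48, x49, x50, x51}, X ∖ U = {x47, x52} — both open, so U is clopen.
  U = {x47, x48, x49, x50, x51}, X ∖ U = {x52} — both open, so U is clopen.
  U = {x48, x49, x50, x51, x52}, X ∖ U = {x47} — both open, so U is clopen.
  U = {x47, x48, x49, x50, x51, x52}, X ∖ U = ∅ — both open, so U is clopen.
Nontrivial clopen(s) exist: e.g. {x48, x50, x52}. So (X, τ) is disconnected.
Compute connected components by grouping points that agree on all clopens:
  component: {x47}
  component: {x52}
  component: {x48, x50}
  component: {x49, x51}


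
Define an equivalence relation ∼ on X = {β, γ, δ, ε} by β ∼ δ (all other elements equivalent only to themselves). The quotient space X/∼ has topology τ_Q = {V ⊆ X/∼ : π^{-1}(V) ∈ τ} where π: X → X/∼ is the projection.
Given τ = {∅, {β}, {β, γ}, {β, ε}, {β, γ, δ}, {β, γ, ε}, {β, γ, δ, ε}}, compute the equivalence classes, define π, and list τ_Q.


X/∼ = {[β=δ], [γ], [ε]}; |τ_Q| = 3.

Equivalence classes: [β=δ], [γ], [ε].
Quotient map π: X → X/∼ sends β ↦ [β=δ], γ ↦ [γ], δ ↦ [β=δ], ε ↦ [ε].
For each subset V ⊆ X/∼, compute π^{-1}(V) ⊆ X and check whether π^{-1}(V) ∈ τ. V is open in τ_Q iff π^{-1}(V) ∈ τ.
  V = {}: π^{-1}(V) = ∅ ∈ τ ✓.
  V = {[β=δ]}: π^{-1}(V) = {β, δ} ∉ τ ✗.
  V = {[γ]}: π^{-1}(V) = {γ} ∉ τ ✗.
  V = {[β=δ], [γ]}: π^{-1}(V) = {β, γ, δ} ∈ τ ✓.
  V = {[ε]}: π^{-1}(V) = {ε} ∉ τ ✗.
  V = {[β=δ], [ε]}: π^{-1}(V) = {β, δ, ε} ∉ τ ✗.
  V = {[γ], [ε]}: π^{-1}(V) = {γ, ε} ∉ τ ✗.
  V = {[β=δ], [γ], [ε]}: π^{-1}(V) = {β, γ, δ, ε} ∈ τ ✓.
Open sets in the quotient: τ_Q = {{}, {[β=δ], [γ]}, {[β=δ], [γ], [ε]}} (3 elements).


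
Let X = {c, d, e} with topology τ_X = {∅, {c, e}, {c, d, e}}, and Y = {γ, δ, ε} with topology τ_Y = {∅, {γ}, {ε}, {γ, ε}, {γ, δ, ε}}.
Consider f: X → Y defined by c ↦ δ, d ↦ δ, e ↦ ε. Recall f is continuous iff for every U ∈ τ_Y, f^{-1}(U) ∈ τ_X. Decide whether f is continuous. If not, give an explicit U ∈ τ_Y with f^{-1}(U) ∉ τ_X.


f is NOT continuous.

Compute f^{-1}(U) for each U ∈ τ_Y:
  U = ∅: f^{-1}(U) = ∅ ∈ τ_X ✓.
  U = {γ}: f^{-1}(U) = ∅ ∈ τ_X ✓.
  U = {ε}: f^{-1}(U) = {e} ∉ τ_X ✗.
  U = {γ, ε}: f^{-1}(U) = {e} ∉ τ_X ✗.
  U = {γ, δ, ε}: f^{-1}(U) = {c, d, e} ∈ τ_X ✓.
Found U = {ε} with f^{-1}(U) = {e} not in τ_X. Therefore f is NOT continuous.


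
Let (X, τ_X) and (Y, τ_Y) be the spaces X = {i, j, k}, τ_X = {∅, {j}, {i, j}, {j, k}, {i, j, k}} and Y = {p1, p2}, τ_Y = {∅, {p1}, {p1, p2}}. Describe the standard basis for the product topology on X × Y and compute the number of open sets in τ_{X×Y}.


Basis B = {∅ × ∅, {j} × {p1}, {i, j} × {p1}, {j} × {p1, p2}, {j, k} × {p1}, {i, j, k} × {p1}, {i, j} × {p1, p2}, {j, k} × {p1, p2}, {i, j, k} × {p1, p2}}; |τ_{X×Y}| = 14.

Enumerate products U × V with U ∈ τ_X, V ∈ τ_Y (deduplicated):
  ∅ × ∅ = {} (∅)
  {j} × {p1} = {(j,p1)}
  {i, j} × {p1} = {(i,p1), (j,p1)}
  {j} × {p1, p2} = {(j,p1), (j,p2)}
  {j, k} × {p1} = {(j,p1), (k,p1)}
  {i, j, k} × {p1} = {(i,p1), (j,p1), (k,p1)}
  {i, j} × {p1, p2} = {(i,p1), (i,p2), (j,p1), (j,p2)}
  {j, k} × {p1, p2} = {(j,p1), (j,p2), (k,p1), (k,p2)}
  {i, j, k} × {p1, p2} = {(i,p1), (i,p2), (j,p1), (j,p2), (k,p1), (k,p2)}
These 9 distinct sets form the basis B.
Close under arbitrary unions to get τ_{X×Y}; counting gives |τ_{X×Y}| = 14.


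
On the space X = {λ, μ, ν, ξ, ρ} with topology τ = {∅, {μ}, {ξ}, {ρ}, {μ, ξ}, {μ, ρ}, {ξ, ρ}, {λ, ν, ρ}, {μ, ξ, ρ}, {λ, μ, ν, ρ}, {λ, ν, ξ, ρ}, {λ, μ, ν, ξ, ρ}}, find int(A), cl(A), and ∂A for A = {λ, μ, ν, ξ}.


int(A) = {μ, ξ}, cl(A) = {λ, μ, ν, ξ}, ∂A = {λ, ν}.

Closed sets in (X, τ) are complements of opens:
  closed(X, τ) = {∅, {μ}, {ξ}, {λ, ν}, {μ, ξ}, {λ, μ, ν}, {λ, ν, ξ}, {λ, ν, ρ}, {λ, μ, ν, ξ}, {λ, μ, ν, ρ}, {λ, ν, ξ, ρ}, {λ, μ, ν, ξ, ρ}}.
int(A) = ⋃ {U ∈ τ : U ⊆ A}. Opens contained in A: ∅, {μ}, {ξ}, {μ, ξ}.
Taking the union of these: int(A) = {μ, ξ}.
cl(A) = ⋂ {C closed : A ⊆ C}. Closed sets containing A: {λ, μ, ν, ξ}, {λ, μ, ν, ξ, ρ}.
Intersecting these: cl(A) = {λ, μ, ν, ξ}.
∂A = cl(A) ∖ int(A) = {λ, μ, ν, ξ} ∖ {μ, ξ} = {λ, ν}.


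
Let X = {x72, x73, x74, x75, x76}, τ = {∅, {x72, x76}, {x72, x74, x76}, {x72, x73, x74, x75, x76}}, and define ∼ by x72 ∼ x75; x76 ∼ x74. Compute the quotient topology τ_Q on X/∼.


X/∼ = {[x72=x75], [x73], [x74=x76]}; |τ_Q| = 2.

Equivalence classes: [x72=x75], [x73], [x74=x76].
Quotient map π: X → X/∼ sends x72 ↦ [x72=x75], x73 ↦ [x73], x74 ↦ [x74=x76], x75 ↦ [x72=x75], x76 ↦ [x74=x76].
For each subset V ⊆ X/∼, compute π^{-1}(V) ⊆ X and check whether π^{-1}(V) ∈ τ. V is open in τ_Q iff π^{-1}(V) ∈ τ.
  V = {}: π^{-1}(V) = ∅ ∈ τ ✓.
  V = {[x72=x75]}: π^{-1}(V) = {x72, x75} ∉ τ ✗.
  V = {[x73]}: π^{-1}(V) = {x73} ∉ τ ✗.
  V = {[x72=x75], [x73]}: π^{-1}(V) = {x72, x73, x75} ∉ τ ✗.
  V = {[x74=x76]}: π^{-1}(V) = {x74, x76} ∉ τ ✗.
  V = {[x72=x75], [x74=x76]}: π^{-1}(V) = {x72, x74, x75, x76} ∉ τ ✗.
  V = {[x73], [x74=x76]}: π^{-1}(V) = {x73, x74, x76} ∉ τ ✗.
  V = {[x72=x75], [x73], [x74=x76]}: π^{-1}(V) = {x72, x73, x74, x75, x76} ∈ τ ✓.
Open sets in the quotient: τ_Q = {{}, {[x72=x75], [x73], [x74=x76]}} (2 elements).


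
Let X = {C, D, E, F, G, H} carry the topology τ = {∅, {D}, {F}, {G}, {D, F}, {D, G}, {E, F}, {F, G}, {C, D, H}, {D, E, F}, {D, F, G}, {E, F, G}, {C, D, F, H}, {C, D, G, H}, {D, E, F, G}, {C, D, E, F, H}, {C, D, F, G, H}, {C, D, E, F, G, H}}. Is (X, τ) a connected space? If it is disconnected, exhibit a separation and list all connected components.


(X, τ) is disconnected; components = [{G}, {E, F}, {C, D, H}].

Find clopen sets (U ∈ τ with X ∖ U ∈ τ):
  U = ∅, X ∖ U = {C, D, E, F, G, H} — both open, so U is clopen.
  U = {G}, X ∖ U = {C, D, E, F, H} — both open, so U is clopen.
  U = {E, F}, X ∖ U = {C, D, G, H} — both open, so U is clopen.
  U = {C, D, H}, X ∖ U = {E, F, G} — both open, so U is clopen.
  U = {E, F, G}, X ∖ U = {C, D, H} — both open, so U is clopen.
  U = {C, D, G, H}, X ∖ U = {E, F} — both open, so U is clopen.
  U = {C, D, E, F, H}, X ∖ U = {G} — both open, so U is clopen.
  U = {C, D, E, F, G, H}, X ∖ U = ∅ — both open, so U is clopen.
Nontrivial clopen(s) exist: e.g. {C, D, E, F, H}. So (X, τ) is disconnected.
Compute connected components by grouping points that agree on all clopens:
  component: {G}
  component: {E, F}
  component: {C, D, H}


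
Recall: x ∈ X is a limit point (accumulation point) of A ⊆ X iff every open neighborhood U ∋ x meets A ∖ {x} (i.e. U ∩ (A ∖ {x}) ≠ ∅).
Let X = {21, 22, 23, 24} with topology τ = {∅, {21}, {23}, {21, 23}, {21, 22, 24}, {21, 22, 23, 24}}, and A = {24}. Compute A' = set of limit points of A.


A' = {22}

For each x ∈ X, list the open sets U ∈ τ with x ∈ U, then check whether U ∩ (A ∖ {x}) ≠ ∅ for every such U.
  x = 21: open {21} ∋ x has {21} ∩ (A ∖ {21}) = ∅, so x is NOT a limit point.
  x = 22: opens ∋ x are {21, 22, 24}, {21, 22, 23, 24}; each meets A ∖ {22}, so x IS a limit point.
  x = 23: open {23} ∋ x has {23} ∩ (A ∖ {23}) = ∅, so x is NOT a limit point.
  x = 24: open {21, 22, 24} ∋ x has {21, 22, 24} ∩ (A ∖ {24}) = ∅, so x is NOT a limit point.
Collecting: A' = {22}.


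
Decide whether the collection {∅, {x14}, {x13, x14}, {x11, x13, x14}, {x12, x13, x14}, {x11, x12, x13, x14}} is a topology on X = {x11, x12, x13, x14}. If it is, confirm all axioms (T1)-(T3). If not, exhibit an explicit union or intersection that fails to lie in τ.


τ IS a topology on X.

Axiom (T1): ∅ ∈ τ? Yes; X ∈ τ? Yes.
Axiom (T2/T3): check pairwise unions and intersections of members of τ.
All pairwise intersections and unions checked — each lies in τ. Therefore τ satisfies (T1), (T2), (T3): it IS a topology on X.


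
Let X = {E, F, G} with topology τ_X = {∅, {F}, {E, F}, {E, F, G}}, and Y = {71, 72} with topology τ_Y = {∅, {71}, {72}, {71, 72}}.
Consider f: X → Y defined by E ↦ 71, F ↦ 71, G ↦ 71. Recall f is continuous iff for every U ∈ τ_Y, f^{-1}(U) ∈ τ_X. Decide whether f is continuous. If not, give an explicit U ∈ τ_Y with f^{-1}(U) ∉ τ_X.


f IS continuous.

Compute f^{-1}(U) for each U ∈ τ_Y:
  U = ∅: f^{-1}(U) = ∅ ∈ τ_X ✓.
  U = {71}: f^{-1}(U) = {E, F, G} ∈ τ_X ✓.
  U = {72}: f^{-1}(U) = ∅ ∈ τ_X ✓.
  U = {71, 72}: f^{-1}(U) = {E, F, G} ∈ τ_X ✓.
Every preimage lies in τ_X, so f IS continuous.


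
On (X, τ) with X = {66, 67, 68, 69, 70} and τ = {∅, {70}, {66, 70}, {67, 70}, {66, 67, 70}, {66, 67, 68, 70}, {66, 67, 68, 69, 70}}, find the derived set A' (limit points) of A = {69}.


A' = ∅

For each x ∈ X, list the open sets U ∈ τ with x ∈ U, then check whether U ∩ (A ∖ {x}) ≠ ∅ for every such U.
  x = 66: open {66, 70} ∋ x has {66, 70} ∩ (A ∖ {66}) = ∅, so x is NOT a limit point.
  x = 67: open {67, 70} ∋ x has {67, 70} ∩ (A ∖ {67}) = ∅, so x is NOT a limit point.
  x = 68: open {66, 67, 68, 70} ∋ x has {66, 67, 68, 70} ∩ (A ∖ {68}) = ∅, so x is NOT a limit point.
  x = 69: open {66, 67, 68, 69, 70} ∋ x has {66, 67, 68, 69, 70} ∩ (A ∖ {69}) = ∅, so x is NOT a limit point.
  x = 70: open {70} ∋ x has {70} ∩ (A ∖ {70}) = ∅, so x is NOT a limit point.
Collecting: A' = ∅.


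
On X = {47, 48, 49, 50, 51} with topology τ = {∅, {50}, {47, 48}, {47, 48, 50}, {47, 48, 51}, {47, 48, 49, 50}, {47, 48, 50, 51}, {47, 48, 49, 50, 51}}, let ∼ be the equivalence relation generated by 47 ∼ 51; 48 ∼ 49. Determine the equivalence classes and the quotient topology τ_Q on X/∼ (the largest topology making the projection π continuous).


X/∼ = {[47=51], [48=49], [50]}; |τ_Q| = 3.

Equivalence classes: [47=51], [48=49], [50].
Quotient map π: X → X/∼ sends 47 ↦ [47=51], 48 ↦ [48=49], 49 ↦ [48=49], 50 ↦ [50], 51 ↦ [47=51].
For each subset V ⊆ X/∼, compute π^{-1}(V) ⊆ X and check whether π^{-1}(V) ∈ τ. V is open in τ_Q iff π^{-1}(V) ∈ τ.
  V = {}: π^{-1}(V) = ∅ ∈ τ ✓.
  V = {[47=51]}: π^{-1}(V) = {47, 51} ∉ τ ✗.
  V = {[48=49]}: π^{-1}(V) = {48, 49} ∉ τ ✗.
  V = {[47=51], [48=49]}: π^{-1}(V) = {47, 48, 49, 51} ∉ τ ✗.
  V = {[50]}: π^{-1}(V) = {50} ∈ τ ✓.
  V = {[47=51], [50]}: π^{-1}(V) = {47, 50, 51} ∉ τ ✗.
  V = {[48=49], [50]}: π^{-1}(V) = {48, 49, 50} ∉ τ ✗.
  V = {[47=51], [48=49], [50]}: π^{-1}(V) = {47, 48, 49, 50, 51} ∈ τ ✓.
Open sets in the quotient: τ_Q = {{}, {[50]}, {[47=51], [48=49], [50]}} (3 elements).


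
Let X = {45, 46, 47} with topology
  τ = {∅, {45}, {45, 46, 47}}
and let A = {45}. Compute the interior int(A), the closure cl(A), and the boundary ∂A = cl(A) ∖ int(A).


int(A) = {45}, cl(A) = {45, 46, 47}, ∂A = {46, 47}.

Closed sets in (X, τ) are complements of opens:
  closed(X, τ) = {∅, {46, 47}, {45, 46, 47}}.
int(A) = ⋃ {U ∈ τ : U ⊆ A}. Opens contained in A: ∅, {45}.
Taking the union of these: int(A) = {45}.
cl(A) = ⋂ {C closed : A ⊆ C}. Closed sets containing A: {45, 46, 47}.
Intersecting these: cl(A) = {45, 46, 47}.
∂A = cl(A) ∖ int(A) = {45, 46, 47} ∖ {45} = {46, 47}.


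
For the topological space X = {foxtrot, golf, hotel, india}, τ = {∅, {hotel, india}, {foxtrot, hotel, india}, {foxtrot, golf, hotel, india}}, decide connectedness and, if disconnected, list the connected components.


(X, τ) is connected.

Find clopen sets (U ∈ τ with X ∖ U ∈ τ):
  U = ∅, X ∖ U = {foxtrot, golf, hotel, india} — both open, so U is clopen.
  U = {foxtrot, golf, hotel, india}, X ∖ U = ∅ — both open, so U is clopen.
Only trivial clopens (∅ and X) exist, so (X, τ) is connected.
Compute connected components by grouping points that agree on all clopens:
  component: {foxtrot, golf, hotel, india}


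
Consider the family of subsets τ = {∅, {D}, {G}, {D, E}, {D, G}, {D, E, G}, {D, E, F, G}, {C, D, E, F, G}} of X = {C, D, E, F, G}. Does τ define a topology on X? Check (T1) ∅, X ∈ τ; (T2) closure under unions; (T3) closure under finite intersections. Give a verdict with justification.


τ IS a topology on X.

Axiom (T1): ∅ ∈ τ? Yes; X ∈ τ? Yes.
Axiom (T2/T3): check pairwise unions and intersections of members of τ.
All pairwise intersections and unions checked — each lies in τ. Therefore τ satisfies (T1), (T2), (T3): it IS a topology on X.


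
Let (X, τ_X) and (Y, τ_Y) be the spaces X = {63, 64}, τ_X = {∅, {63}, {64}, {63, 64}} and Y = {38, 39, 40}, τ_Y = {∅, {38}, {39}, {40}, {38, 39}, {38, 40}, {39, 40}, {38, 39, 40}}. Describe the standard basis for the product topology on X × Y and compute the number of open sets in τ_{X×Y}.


Basis B = {∅ × ∅, {63} × {38}, {63} × {39}, {63} × {40}, {64} × {38}, {64} × {39}, {64} × {40}, {63} × {38, 39}, {63} × {38, 40}, {63, 64} × {38}, {63} × {39, 40}, {63, 64} × {39}, {63, 64} × {40}, {64} × {38, 39}, {64} × {38, 40}, {64} × {39, 40}, {63} × {38, 39, 40}, {64} × {38, 39, 40}, {63, 64} × {38, 39}, {63, 64} × {38, 40}, {63, 64} × {39, 40}, {63, 64} × {38, 39, 40}}; |τ_{X×Y}| = 64.

Enumerate products U × V with U ∈ τ_X, V ∈ τ_Y (deduplicated):
  ∅ × ∅ = {} (∅)
  {63} × {38} = {(63,38)}
  {63} × {39} = {(63,39)}
  {63} × {40} = {(63,40)}
  {64} × {38} = {(64,38)}
  {64} × {39} = {(64,39)}
  {64} × {40} = {(64,40)}
  {63} × {38, 39} = {(63,38), (63,39)}
  {63} × {38, 40} = {(63,38), (63,40)}
  {63, 64} × {38} = {(63,38), (64,38)}
  {63} × {39, 40} = {(63,39), (63,40)}
  {63, 64} × {39} = {(63,39), (64,39)}
  {63, 64} × {40} = {(63,40), (64,40)}
  {64} × {38, 39} = {(64,38), (64,39)}
  {64} × {38, 40} = {(64,38), (64,40)}
  {64} × {39, 40} = {(64,39), (64,40)}
  {63} × {38, 39, 40} = {(63,38), (63,39), (63,40)}
  {64} × {38, 39, 40} = {(64,38), (64,39), (64,40)}
  {63, 64} × {38, 39} = {(63,38), (63,39), (64,38), (64,39)}
  {63, 64} × {38, 40} = {(63,38), (63,40), (64,38), (64,40)}
  {63, 64} × {39, 40} = {(63,39), (63,40), (64,39), (64,40)}
  {63, 64} × {38, 39, 40} = {(63,38), (63,39), (63,40), (64,38), (64,39), (64,40)}
These 22 distinct sets form the basis B.
Close under arbitrary unions to get τ_{X×Y}; counting gives |τ_{X×Y}| = 64.


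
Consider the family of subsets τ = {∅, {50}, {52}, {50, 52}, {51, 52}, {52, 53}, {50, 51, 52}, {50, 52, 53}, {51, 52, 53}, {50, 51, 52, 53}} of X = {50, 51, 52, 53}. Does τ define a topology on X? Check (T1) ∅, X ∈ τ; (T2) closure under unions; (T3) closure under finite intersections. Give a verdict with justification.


τ IS a topology on X.

Axiom (T1): ∅ ∈ τ? Yes; X ∈ τ? Yes.
Axiom (T2/T3): check pairwise unions and intersections of members of τ.
All pairwise intersections and unions checked — each lies in τ. Therefore τ satisfies (T1), (T2), (T3): it IS a topology on X.


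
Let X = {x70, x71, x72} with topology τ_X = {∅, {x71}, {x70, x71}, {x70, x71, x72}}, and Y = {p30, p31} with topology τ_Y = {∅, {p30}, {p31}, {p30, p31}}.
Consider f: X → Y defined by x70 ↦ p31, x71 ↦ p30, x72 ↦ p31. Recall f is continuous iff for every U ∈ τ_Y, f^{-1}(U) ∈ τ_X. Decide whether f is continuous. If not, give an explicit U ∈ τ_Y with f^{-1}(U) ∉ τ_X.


f is NOT continuous.

Compute f^{-1}(U) for each U ∈ τ_Y:
  U = ∅: f^{-1}(U) = ∅ ∈ τ_X ✓.
  U = {p30}: f^{-1}(U) = {x71} ∈ τ_X ✓.
  U = {p31}: f^{-1}(U) = {x70, x72} ∉ τ_X ✗.
  U = {p30, p31}: f^{-1}(U) = {x70, x71, x72} ∈ τ_X ✓.
Found U = {p31} with f^{-1}(U) = {x70, x72} not in τ_X. Therefore f is NOT continuous.


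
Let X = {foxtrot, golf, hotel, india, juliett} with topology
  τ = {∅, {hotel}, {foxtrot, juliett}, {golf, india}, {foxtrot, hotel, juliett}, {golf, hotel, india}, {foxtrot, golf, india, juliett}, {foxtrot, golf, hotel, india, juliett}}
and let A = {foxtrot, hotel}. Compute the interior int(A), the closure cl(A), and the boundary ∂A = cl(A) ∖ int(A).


int(A) = {hotel}, cl(A) = {foxtrot, hotel, juliett}, ∂A = {foxtrot, juliett}.

Closed sets in (X, τ) are complements of opens:
  closed(X, τ) = {∅, {hotel}, {foxtrot, juliett}, {golf, india}, {foxtrot, hotel, juliett}, {golf, hotel, india}, {foxtrot, golf, india, juliett}, {foxtrot, golf, hotel, india, juliett}}.
int(A) = ⋃ {U ∈ τ : U ⊆ A}. Opens contained in A: ∅, {hotel}.
Taking the union of these: int(A) = {hotel}.
cl(A) = ⋂ {C closed : A ⊆ C}. Closed sets containing A: {foxtrot, hotel, juliett}, {foxtrot, golf, hotel, india, juliett}.
Intersecting these: cl(A) = {foxtrot, hotel, juliett}.
∂A = cl(A) ∖ int(A) = {foxtrot, hotel, juliett} ∖ {hotel} = {foxtrot, juliett}.


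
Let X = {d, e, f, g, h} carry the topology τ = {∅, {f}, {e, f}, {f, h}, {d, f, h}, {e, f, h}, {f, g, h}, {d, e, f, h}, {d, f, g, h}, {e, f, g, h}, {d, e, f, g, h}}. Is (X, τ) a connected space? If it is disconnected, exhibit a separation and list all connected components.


(X, τ) is connected.

Find clopen sets (U ∈ τ with X ∖ U ∈ τ):
  U = ∅, X ∖ U = {d, e, f, g, h} — both open, so U is clopen.
  U = {d, e, f, g, h}, X ∖ U = ∅ — both open, so U is clopen.
Only trivial clopens (∅ and X) exist, so (X, τ) is connected.
Compute connected components by grouping points that agree on all clopens:
  component: {d, e, f, g, h}


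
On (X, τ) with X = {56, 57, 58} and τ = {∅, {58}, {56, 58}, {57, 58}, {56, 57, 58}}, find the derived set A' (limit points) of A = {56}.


A' = ∅

For each x ∈ X, list the open sets U ∈ τ with x ∈ U, then check whether U ∩ (A ∖ {x}) ≠ ∅ for every such U.
  x = 56: open {56, 58} ∋ x has {56, 58} ∩ (A ∖ {56}) = ∅, so x is NOT a limit point.
  x = 57: open {57, 58} ∋ x has {57, 58} ∩ (A ∖ {57}) = ∅, so x is NOT a limit point.
  x = 58: open {58} ∋ x has {58} ∩ (A ∖ {58}) = ∅, so x is NOT a limit point.
Collecting: A' = ∅.


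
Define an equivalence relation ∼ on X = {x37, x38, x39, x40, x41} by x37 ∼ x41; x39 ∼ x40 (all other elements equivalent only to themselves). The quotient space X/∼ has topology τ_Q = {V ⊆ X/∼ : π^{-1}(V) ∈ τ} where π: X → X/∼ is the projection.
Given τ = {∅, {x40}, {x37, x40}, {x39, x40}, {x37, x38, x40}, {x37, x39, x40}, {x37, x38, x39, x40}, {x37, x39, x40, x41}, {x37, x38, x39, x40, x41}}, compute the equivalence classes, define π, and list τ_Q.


X/∼ = {[x37=x41], [x38], [x39=x40]}; |τ_Q| = 4.

Equivalence classes: [x37=x41], [x38], [x39=x40].
Quotient map π: X → X/∼ sends x37 ↦ [x37=x41], x38 ↦ [x38], x39 ↦ [x39=x40], x40 ↦ [x39=x40], x41 ↦ [x37=x41].
For each subset V ⊆ X/∼, compute π^{-1}(V) ⊆ X and check whether π^{-1}(V) ∈ τ. V is open in τ_Q iff π^{-1}(V) ∈ τ.
  V = {}: π^{-1}(V) = ∅ ∈ τ ✓.
  V = {[x37=x41]}: π^{-1}(V) = {x37, x41} ∉ τ ✗.
  V = {[x38]}: π^{-1}(V) = {x38} ∉ τ ✗.
  V = {[x37=x41], [x38]}: π^{-1}(V) = {x37, x38, x41} ∉ τ ✗.
  V = {[x39=x40]}: π^{-1}(V) = {x39, x40} ∈ τ ✓.
  V = {[x37=x41], [x39=x40]}: π^{-1}(V) = {x37, x39, x40, x41} ∈ τ ✓.
  V = {[x38], [x39=x40]}: π^{-1}(V) = {x38, x39, x40} ∉ τ ✗.
  V = {[x37=x41], [x38], [x39=x40]}: π^{-1}(V) = {x37, x38, x39, x40, x41} ∈ τ ✓.
Open sets in the quotient: τ_Q = {{}, {[x39=x40]}, {[x37=x41], [x39=x40]}, {[x37=x41], [x38], [x39=x40]}} (4 elements).


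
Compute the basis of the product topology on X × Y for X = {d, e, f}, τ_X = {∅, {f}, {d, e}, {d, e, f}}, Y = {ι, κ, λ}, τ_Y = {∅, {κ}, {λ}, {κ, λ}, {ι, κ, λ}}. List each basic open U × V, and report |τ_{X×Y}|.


Basis B = {∅ × ∅, {f} × {κ}, {f} × {λ}, {d, e} × {κ}, {d, e} × {λ}, {f} × {κ, λ}, {d, e, f} × {κ}, {d, e, f} × {λ}, {f} × {ι, κ, λ}, {d, e} × {κ, λ}, {d, e} × {ι, κ, λ}, {d, e, f} × {κ, λ}, {d, e, f} × {ι, κ, λ}}; |τ_{X×Y}| = 25.

Enumerate products U × V with U ∈ τ_X, V ∈ τ_Y (deduplicated):
  ∅ × ∅ = {} (∅)
  {f} × {κ} = {(f,κ)}
  {f} × {λ} = {(f,λ)}
  {d, e} × {κ} = {(d,κ), (e,κ)}
  {d, e} × {λ} = {(d,λ), (e,λ)}
  {f} × {κ, λ} = {(f,κ), (f,λ)}
  {d, e, f} × {κ} = {(d,κ), (e,κ), (f,κ)}
  {d, e, f} × {λ} = {(d,λ), (e,λ), (f,λ)}
  {f} × {ι, κ, λ} = {(f,ι), (f,κ), (f,λ)}
  {d, e} × {κ, λ} = {(d,κ), (d,λ), (e,κ), (e,λ)}
  {d, e} × {ι, κ, λ} = {(d,ι), (d,κ), (d,λ), (e,ι), (e,κ), (e,λ)}
  {d, e, f} × {κ, λ} = {(d,κ), (d,λ), (e,κ), (e,λ), (f,κ), (f,λ)}
  {d, e, f} × {ι, κ, λ} = {(d,ι), (d,κ), (d,λ), (e,ι), (e,κ), (e,λ), (f,ι), (f,κ), (f,λ)}
These 13 distinct sets form the basis B.
Close under arbitrary unions to get τ_{X×Y}; counting gives |τ_{X×Y}| = 25.


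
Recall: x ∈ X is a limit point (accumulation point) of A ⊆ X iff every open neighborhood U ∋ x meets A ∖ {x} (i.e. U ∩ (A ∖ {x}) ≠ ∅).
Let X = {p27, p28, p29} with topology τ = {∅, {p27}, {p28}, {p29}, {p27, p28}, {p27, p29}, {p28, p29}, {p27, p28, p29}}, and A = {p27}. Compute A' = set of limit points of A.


A' = ∅

For each x ∈ X, list the open sets U ∈ τ with x ∈ U, then check whether U ∩ (A ∖ {x}) ≠ ∅ for every such U.
  x = p27: open {p27} ∋ x has {p27} ∩ (A ∖ {p27}) = ∅, so x is NOT a limit point.
  x = p28: open {p28} ∋ x has {p28} ∩ (A ∖ {p28}) = ∅, so x is NOT a limit point.
  x = p29: open {p29} ∋ x has {p29} ∩ (A ∖ {p29}) = ∅, so x is NOT a limit point.
Collecting: A' = ∅.


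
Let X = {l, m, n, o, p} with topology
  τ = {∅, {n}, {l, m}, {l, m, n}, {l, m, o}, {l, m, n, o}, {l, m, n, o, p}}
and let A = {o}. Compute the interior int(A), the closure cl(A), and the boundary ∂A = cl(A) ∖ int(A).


int(A) = ∅, cl(A) = {o, p}, ∂A = {o, p}.

Closed sets in (X, τ) are complements of opens:
  closed(X, τ) = {∅, {p}, {n, p}, {o, p}, {n, o, p}, {l, m, o, p}, {l, m, n, o, p}}.
int(A) = ⋃ {U ∈ τ : U ⊆ A}. Opens contained in A: ∅.
Taking the union of these: int(A) = ∅.
cl(A) = ⋂ {C closed : A ⊆ C}. Closed sets containing A: {o, p}, {n, o, p}, {l, m, o, p}, {l, m, n, o, p}.
Intersecting these: cl(A) = {o, p}.
∂A = cl(A) ∖ int(A) = {o, p} ∖ ∅ = {o, p}.


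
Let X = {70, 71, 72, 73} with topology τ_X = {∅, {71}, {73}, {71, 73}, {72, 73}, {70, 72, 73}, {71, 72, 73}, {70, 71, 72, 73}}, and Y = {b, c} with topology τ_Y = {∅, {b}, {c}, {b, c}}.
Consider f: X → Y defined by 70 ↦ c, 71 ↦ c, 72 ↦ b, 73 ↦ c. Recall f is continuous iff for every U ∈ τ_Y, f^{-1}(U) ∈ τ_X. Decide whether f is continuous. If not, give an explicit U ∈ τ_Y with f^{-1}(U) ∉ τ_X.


f is NOT continuous.

Compute f^{-1}(U) for each U ∈ τ_Y:
  U = ∅: f^{-1}(U) = ∅ ∈ τ_X ✓.
  U = {b}: f^{-1}(U) = {72} ∉ τ_X ✗.
  U = {c}: f^{-1}(U) = {70, 71, 73} ∉ τ_X ✗.
  U = {b, c}: f^{-1}(U) = {70, 71, 72, 73} ∈ τ_X ✓.
Found U = {b} with f^{-1}(U) = {72} not in τ_X. Therefore f is NOT continuous.


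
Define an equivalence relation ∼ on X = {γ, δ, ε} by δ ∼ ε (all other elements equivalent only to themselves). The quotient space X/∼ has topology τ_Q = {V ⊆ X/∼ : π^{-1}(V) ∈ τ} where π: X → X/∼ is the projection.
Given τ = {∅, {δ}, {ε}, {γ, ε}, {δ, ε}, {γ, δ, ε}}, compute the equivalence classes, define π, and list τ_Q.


X/∼ = {[γ], [δ=ε]}; |τ_Q| = 3.

Equivalence classes: [γ], [δ=ε].
Quotient map π: X → X/∼ sends γ ↦ [γ], δ ↦ [δ=ε], ε ↦ [δ=ε].
For each subset V ⊆ X/∼, compute π^{-1}(V) ⊆ X and check whether π^{-1}(V) ∈ τ. V is open in τ_Q iff π^{-1}(V) ∈ τ.
  V = {}: π^{-1}(V) = ∅ ∈ τ ✓.
  V = {[γ]}: π^{-1}(V) = {γ} ∉ τ ✗.
  V = {[δ=ε]}: π^{-1}(V) = {δ, ε} ∈ τ ✓.
  V = {[γ], [δ=ε]}: π^{-1}(V) = {γ, δ, ε} ∈ τ ✓.
Open sets in the quotient: τ_Q = {{}, {[δ=ε]}, {[γ], [δ=ε]}} (3 elements).
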